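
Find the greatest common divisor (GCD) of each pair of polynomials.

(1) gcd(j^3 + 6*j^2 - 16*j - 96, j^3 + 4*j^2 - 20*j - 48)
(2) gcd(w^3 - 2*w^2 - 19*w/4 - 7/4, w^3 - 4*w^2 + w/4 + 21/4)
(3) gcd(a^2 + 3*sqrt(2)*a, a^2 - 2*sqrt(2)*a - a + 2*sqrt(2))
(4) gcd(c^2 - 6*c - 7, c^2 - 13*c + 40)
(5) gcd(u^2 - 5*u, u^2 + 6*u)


(1) = gcd((j - 4)*(j + 4)*(j + 6), (j - 4)*(j + 2)*(j + 6)) = j^2 + 2*j - 24
(2) = gcd((w - 7/2)*(w + 1/2)*(w + 1), (w - 7/2)*(w - 3/2)*(w + 1)) = w^2 - 5*w/2 - 7/2
(3) = 1
(4) = 1
(5) = gcd(u*(u - 5), u*(u + 6)) = u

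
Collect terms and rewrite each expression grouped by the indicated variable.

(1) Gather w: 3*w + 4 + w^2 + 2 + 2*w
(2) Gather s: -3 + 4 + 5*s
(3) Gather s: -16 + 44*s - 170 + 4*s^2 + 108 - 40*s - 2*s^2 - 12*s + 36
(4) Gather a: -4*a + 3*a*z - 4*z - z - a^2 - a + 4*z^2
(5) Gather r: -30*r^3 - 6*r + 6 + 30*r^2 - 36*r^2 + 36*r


(1) = w^2 + 5*w + 6
(2) = 5*s + 1
(3) = 2*s^2 - 8*s - 42
(4) = -a^2 + a*(3*z - 5) + 4*z^2 - 5*z
(5) = -30*r^3 - 6*r^2 + 30*r + 6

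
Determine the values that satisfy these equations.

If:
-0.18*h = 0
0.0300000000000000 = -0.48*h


Then:
No Solution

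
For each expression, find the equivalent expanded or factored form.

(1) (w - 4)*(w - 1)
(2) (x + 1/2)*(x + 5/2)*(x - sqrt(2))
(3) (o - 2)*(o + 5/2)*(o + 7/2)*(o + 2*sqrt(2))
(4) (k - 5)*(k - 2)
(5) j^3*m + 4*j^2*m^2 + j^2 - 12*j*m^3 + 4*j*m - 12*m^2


(1) = w^2 - 5*w + 4
(2) = x^3 - sqrt(2)*x^2 + 3*x^2 - 3*sqrt(2)*x + 5*x/4 - 5*sqrt(2)/4
(3) = o^4 + 2*sqrt(2)*o^3 + 4*o^3 - 13*o^2/4 + 8*sqrt(2)*o^2 - 35*o/2 - 13*sqrt(2)*o/2 - 35*sqrt(2)
(4) = k^2 - 7*k + 10
(5) = (j - 2*m)*(j + 6*m)*(j*m + 1)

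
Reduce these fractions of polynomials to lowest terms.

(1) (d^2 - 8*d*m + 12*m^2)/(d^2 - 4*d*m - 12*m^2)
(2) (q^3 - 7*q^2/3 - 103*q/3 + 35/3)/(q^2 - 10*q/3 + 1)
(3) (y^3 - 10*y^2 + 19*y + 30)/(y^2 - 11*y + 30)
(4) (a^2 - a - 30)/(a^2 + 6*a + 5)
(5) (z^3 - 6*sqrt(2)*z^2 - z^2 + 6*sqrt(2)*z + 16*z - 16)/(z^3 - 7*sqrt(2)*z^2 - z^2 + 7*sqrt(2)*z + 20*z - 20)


(1) = (d - 2*m)/(d + 2*m)
(2) = (q^2 - 2*q - 35)/(q - 3)
(3) = y + 1
(4) = (a - 6)/(a + 1)
(5) = (z - 4*sqrt(2))/(z - 5*sqrt(2))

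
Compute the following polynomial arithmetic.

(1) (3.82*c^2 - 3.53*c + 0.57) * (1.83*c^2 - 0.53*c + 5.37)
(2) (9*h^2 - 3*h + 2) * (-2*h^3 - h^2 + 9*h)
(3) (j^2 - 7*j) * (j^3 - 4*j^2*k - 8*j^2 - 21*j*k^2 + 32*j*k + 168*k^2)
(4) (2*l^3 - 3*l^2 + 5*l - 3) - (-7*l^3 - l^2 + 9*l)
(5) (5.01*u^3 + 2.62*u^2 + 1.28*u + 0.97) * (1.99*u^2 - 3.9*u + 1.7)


(1) = 6.9906*c^4 - 8.4845*c^3 + 23.4274*c^2 - 19.2582*c + 3.0609
(2) = -18*h^5 - 3*h^4 + 80*h^3 - 29*h^2 + 18*h
(3) = j^5 - 4*j^4*k - 15*j^4 - 21*j^3*k^2 + 60*j^3*k + 56*j^3 + 315*j^2*k^2 - 224*j^2*k - 1176*j*k^2
(4) = 9*l^3 - 2*l^2 - 4*l - 3
(5) = 9.9699*u^5 - 14.3252*u^4 + 0.8462*u^3 + 1.3923*u^2 - 1.607*u + 1.649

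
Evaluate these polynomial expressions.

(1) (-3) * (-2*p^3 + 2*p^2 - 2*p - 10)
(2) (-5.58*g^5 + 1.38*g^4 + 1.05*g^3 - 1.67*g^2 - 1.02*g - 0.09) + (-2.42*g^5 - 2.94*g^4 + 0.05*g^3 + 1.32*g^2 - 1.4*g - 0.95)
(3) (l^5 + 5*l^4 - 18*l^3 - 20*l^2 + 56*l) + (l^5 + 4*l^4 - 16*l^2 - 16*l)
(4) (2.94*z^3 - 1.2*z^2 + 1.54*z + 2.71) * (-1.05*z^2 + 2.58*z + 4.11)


(1) = 6*p^3 - 6*p^2 + 6*p + 30
(2) = -8.0*g^5 - 1.56*g^4 + 1.1*g^3 - 0.35*g^2 - 2.42*g - 1.04
(3) = 2*l^5 + 9*l^4 - 18*l^3 - 36*l^2 + 40*l
(4) = -3.087*z^5 + 8.8452*z^4 + 7.3704*z^3 - 3.8043*z^2 + 13.3212*z + 11.1381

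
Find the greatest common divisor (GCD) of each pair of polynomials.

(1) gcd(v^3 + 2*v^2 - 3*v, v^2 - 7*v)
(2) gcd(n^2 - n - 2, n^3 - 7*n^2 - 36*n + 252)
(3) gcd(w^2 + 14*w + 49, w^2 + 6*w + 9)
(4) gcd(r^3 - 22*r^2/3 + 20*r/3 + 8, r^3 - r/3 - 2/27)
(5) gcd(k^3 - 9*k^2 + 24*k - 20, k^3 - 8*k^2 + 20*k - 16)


(1) = gcd(v*(v - 1)*(v + 3), v*(v - 7)) = v
(2) = gcd((n - 2)*(n + 1), (n - 7)*(n - 6)*(n + 6)) = 1
(3) = 1
(4) = gcd((r - 6)*(r - 2)*(r + 2/3), (r - 2/3)*(r + 1/3)^2) = 1
(5) = gcd((k - 5)*(k - 2)^2, (k - 4)*(k - 2)^2) = k^2 - 4*k + 4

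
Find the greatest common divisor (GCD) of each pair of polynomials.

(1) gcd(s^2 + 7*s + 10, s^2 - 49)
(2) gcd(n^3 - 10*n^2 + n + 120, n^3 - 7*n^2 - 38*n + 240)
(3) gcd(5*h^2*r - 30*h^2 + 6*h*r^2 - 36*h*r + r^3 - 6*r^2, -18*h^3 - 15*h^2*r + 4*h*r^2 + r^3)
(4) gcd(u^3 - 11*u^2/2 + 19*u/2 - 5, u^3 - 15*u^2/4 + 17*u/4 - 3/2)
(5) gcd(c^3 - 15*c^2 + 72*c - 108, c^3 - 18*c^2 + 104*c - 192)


(1) = gcd((s + 2)*(s + 5), (s - 7)*(s + 7)) = 1
(2) = gcd((n - 8)*(n - 5)*(n + 3), (n - 8)*(n - 5)*(n + 6)) = n^2 - 13*n + 40
(3) = gcd((h + r)*(5*h + r)*(r - 6), (-3*h + r)*(h + r)*(6*h + r)) = h + r
(4) = u^2 - 3*u + 2
(5) = c - 6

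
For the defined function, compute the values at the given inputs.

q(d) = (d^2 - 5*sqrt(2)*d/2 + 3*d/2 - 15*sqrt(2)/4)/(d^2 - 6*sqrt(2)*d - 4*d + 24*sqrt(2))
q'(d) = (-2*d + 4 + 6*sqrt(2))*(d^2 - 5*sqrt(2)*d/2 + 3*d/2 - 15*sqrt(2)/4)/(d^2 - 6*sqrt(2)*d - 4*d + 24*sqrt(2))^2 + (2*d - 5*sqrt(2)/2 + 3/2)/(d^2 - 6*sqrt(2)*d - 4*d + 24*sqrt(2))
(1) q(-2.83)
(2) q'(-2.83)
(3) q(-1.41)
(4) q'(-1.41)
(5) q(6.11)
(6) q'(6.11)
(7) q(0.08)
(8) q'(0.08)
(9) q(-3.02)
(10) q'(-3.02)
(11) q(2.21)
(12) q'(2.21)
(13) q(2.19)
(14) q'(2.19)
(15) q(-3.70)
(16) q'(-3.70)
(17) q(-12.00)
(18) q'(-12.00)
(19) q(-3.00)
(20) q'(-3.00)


(1) = 0.11
(2) = -0.07
(3) = -0.01
(4) = -0.09
(5) = -3.91
(6) = -1.83
(7) = -0.17
(8) = -0.12
(9) = 0.12
(10) = -0.07
(11) = -0.44
(12) = -0.10
(13) = -0.44
(14) = -0.10
(15) = 0.17
(16) = -0.06
(17) = 0.50
(18) = -0.02
(19) = 0.12
(20) = -0.07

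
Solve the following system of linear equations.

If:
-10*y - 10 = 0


Then:
y = -1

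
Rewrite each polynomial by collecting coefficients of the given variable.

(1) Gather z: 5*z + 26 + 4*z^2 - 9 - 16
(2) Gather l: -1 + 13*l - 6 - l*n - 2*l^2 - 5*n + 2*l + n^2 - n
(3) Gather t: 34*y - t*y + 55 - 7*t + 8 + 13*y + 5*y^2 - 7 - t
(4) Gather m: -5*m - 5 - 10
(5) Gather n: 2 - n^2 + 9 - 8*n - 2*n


(1) = 4*z^2 + 5*z + 1
(2) = -2*l^2 + l*(15 - n) + n^2 - 6*n - 7
(3) = t*(-y - 8) + 5*y^2 + 47*y + 56
(4) = -5*m - 15
(5) = -n^2 - 10*n + 11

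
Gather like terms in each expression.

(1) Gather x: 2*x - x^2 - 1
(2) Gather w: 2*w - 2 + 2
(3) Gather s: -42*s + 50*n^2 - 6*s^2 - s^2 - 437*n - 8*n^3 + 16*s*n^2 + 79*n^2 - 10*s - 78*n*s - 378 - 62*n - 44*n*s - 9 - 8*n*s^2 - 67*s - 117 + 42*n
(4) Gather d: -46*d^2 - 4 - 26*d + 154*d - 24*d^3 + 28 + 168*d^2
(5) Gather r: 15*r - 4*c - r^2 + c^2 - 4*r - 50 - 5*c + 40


(1) = -x^2 + 2*x - 1
(2) = 2*w
(3) = -8*n^3 + 129*n^2 - 457*n + s^2*(-8*n - 7) + s*(16*n^2 - 122*n - 119) - 504
(4) = -24*d^3 + 122*d^2 + 128*d + 24
(5) = c^2 - 9*c - r^2 + 11*r - 10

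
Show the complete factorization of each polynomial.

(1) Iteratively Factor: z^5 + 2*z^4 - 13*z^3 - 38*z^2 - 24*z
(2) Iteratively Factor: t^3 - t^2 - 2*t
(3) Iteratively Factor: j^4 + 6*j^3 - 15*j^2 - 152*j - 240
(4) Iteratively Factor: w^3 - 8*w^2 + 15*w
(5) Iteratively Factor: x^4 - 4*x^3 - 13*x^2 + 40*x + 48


(1) = (z)*(z^4 + 2*z^3 - 13*z^2 - 38*z - 24) = z*(z + 2)*(z^3 - 13*z - 12) = z*(z + 1)*(z + 2)*(z^2 - z - 12) = z*(z + 1)*(z + 2)*(z + 3)*(z - 4)
(2) = (t - 2)*(t^2 + t) = t*(t - 2)*(t + 1)
(3) = (j + 4)*(j^3 + 2*j^2 - 23*j - 60) = (j + 4)^2*(j^2 - 2*j - 15) = (j + 3)*(j + 4)^2*(j - 5)
(4) = (w - 5)*(w^2 - 3*w) = w*(w - 5)*(w - 3)
(5) = (x + 3)*(x^3 - 7*x^2 + 8*x + 16) = (x - 4)*(x + 3)*(x^2 - 3*x - 4) = (x - 4)^2*(x + 3)*(x + 1)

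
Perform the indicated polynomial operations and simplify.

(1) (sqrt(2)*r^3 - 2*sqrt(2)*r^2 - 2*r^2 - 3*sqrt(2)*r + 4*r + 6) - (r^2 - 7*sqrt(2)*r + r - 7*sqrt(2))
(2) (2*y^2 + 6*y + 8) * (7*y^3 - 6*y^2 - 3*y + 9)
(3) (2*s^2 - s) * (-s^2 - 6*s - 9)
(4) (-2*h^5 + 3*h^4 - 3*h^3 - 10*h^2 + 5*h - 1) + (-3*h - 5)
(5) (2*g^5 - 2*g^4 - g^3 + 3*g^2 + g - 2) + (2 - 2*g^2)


(1) = sqrt(2)*r^3 - 3*r^2 - 2*sqrt(2)*r^2 + 3*r + 4*sqrt(2)*r + 6 + 7*sqrt(2)
(2) = 14*y^5 + 30*y^4 + 14*y^3 - 48*y^2 + 30*y + 72
(3) = -2*s^4 - 11*s^3 - 12*s^2 + 9*s
(4) = -2*h^5 + 3*h^4 - 3*h^3 - 10*h^2 + 2*h - 6
(5) = 2*g^5 - 2*g^4 - g^3 + g^2 + g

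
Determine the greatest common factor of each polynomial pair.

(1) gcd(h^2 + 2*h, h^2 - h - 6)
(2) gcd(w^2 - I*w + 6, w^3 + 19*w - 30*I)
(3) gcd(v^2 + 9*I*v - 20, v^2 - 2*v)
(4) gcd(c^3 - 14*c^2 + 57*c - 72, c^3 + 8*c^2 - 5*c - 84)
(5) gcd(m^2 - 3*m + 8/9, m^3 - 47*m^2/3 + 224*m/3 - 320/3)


(1) = gcd(h*(h + 2), (h - 3)*(h + 2)) = h + 2
(2) = gcd((w - 3*I)*(w + 2*I), (w - 3*I)*(w - 2*I)*(w + 5*I)) = w - 3*I
(3) = gcd((v + 4*I)*(v + 5*I), v*(v - 2)) = 1
(4) = c - 3
(5) = m - 8/3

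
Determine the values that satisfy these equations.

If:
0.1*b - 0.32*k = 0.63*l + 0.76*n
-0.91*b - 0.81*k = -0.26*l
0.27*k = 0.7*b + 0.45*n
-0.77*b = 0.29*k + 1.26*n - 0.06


Then:
b = -0.04
k = 0.01
l = -0.10
n = 0.07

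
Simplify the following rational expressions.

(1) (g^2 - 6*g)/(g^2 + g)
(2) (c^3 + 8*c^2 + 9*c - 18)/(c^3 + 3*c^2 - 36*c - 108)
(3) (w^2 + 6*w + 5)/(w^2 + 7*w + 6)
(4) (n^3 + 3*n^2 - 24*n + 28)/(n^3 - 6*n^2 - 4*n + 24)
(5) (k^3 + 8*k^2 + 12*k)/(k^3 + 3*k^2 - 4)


(1) = (g - 6)/(g + 1)
(2) = (c - 1)/(c - 6)
(3) = (w + 5)/(w + 6)
(4) = (n^2 + 5*n - 14)/(n^2 - 4*n - 12)
(5) = (k^2 + 6*k)/(k^2 + k - 2)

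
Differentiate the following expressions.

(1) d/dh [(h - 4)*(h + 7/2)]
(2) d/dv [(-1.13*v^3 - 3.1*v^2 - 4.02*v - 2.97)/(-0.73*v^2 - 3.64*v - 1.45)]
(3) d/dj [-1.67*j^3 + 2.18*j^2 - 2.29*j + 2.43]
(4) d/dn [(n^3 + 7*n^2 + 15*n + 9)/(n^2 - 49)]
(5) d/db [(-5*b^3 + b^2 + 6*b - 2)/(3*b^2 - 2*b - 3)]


(1) = 2*h - 1/2
(2) = (0.8249*v^4 + 8.2264*v^3 + 13.2649*v^2 + 4.6538*v - 4.9818)/(0.5329*v^4 + 5.3144*v^3 + 15.3666*v^2 + 10.556*v + 2.1025)
(3) = -5.01*j^2 + 4.36*j - 2.29
(4) = (n^4 - 162*n^2 - 704*n - 735)/(n^4 - 98*n^2 + 2401)
(5) = (-15*b^4 + 20*b^3 + 25*b^2 + 6*b - 22)/(9*b^4 - 12*b^3 - 14*b^2 + 12*b + 9)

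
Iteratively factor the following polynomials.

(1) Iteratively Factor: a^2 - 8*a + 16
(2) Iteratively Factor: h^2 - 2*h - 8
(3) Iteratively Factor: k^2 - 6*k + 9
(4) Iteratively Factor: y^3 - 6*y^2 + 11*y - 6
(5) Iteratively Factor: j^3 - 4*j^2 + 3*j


(1) = (a - 4)*(a - 4)
(2) = (h - 4)*(h + 2)
(3) = (k - 3)*(k - 3)
(4) = (y - 2)*(y^2 - 4*y + 3) = (y - 2)*(y - 1)*(y - 3)
(5) = (j - 1)*(j^2 - 3*j) = (j - 3)*(j - 1)*(j)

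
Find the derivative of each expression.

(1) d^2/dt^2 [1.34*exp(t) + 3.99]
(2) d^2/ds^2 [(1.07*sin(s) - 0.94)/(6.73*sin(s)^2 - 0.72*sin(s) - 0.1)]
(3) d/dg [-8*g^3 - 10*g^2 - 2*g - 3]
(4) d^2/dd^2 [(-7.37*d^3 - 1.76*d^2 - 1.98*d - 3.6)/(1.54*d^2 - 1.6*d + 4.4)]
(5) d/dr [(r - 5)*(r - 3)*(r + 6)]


(1) = 1.34*exp(t)
(2) = (-48.463403*sin(s)^5 + 165.116512*sin(s)^4 + 78.941554*sin(s)^3 - 252.35714*sin(s)^2 + 31.571464*sin(s) - 2.393912)/(304.821217*sin(s)^6 - 97.832664*sin(s)^5 - 3.121374*sin(s)^4 + 2.534112*sin(s)^3 + 0.04638*sin(s)^2 - 0.0216*sin(s) - 0.001)
(3) = -24*g^2 - 20*g - 2
(4) = (44.079024*d^3 + 331.6368*d^2 - 722.37792*d - 65.6704)/(3.652264*d^6 - 11.38368*d^5 + 43.13232*d^4 - 69.1456*d^3 + 123.2352*d^2 - 92.928*d + 85.184)
(5) = 3*r^2 - 4*r - 33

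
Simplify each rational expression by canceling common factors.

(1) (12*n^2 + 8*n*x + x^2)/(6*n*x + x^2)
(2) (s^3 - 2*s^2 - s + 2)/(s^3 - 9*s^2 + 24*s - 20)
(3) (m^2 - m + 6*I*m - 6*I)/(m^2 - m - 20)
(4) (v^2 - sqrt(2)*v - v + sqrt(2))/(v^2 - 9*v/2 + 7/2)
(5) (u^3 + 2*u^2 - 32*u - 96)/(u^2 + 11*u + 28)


(1) = (2*n + x)/x
(2) = (s^2 - 1)/(s^2 - 7*s + 10)
(3) = (m^2 + m*(-1 + 6*I) - 6*I)/(m^2 - m - 20)
(4) = (2*v - 2*sqrt(2))/(2*v - 7)
(5) = (u^2 - 2*u - 24)/(u + 7)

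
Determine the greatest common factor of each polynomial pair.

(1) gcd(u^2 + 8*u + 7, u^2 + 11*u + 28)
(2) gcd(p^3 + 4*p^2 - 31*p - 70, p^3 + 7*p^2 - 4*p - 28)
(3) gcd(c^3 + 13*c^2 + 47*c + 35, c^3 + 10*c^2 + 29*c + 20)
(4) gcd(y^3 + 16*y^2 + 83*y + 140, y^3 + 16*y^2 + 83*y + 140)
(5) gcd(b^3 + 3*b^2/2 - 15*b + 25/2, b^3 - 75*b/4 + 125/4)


(1) = u + 7
(2) = gcd((p - 5)*(p + 2)*(p + 7), (p - 2)*(p + 2)*(p + 7)) = p^2 + 9*p + 14
(3) = c^2 + 6*c + 5
(4) = y^3 + 16*y^2 + 83*y + 140
(5) = gcd((b - 5/2)*(b - 1)*(b + 5), (b - 5/2)^2*(b + 5)) = b^2 + 5*b/2 - 25/2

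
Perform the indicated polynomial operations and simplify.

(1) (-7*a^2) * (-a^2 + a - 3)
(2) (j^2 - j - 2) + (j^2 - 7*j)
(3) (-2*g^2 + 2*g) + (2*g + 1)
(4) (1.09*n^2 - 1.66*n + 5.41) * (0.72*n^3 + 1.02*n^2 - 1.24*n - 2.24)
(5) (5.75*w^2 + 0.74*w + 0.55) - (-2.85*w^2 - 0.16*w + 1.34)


(1) = 7*a^4 - 7*a^3 + 21*a^2
(2) = 2*j^2 - 8*j - 2
(3) = -2*g^2 + 4*g + 1
(4) = 0.7848*n^5 - 0.0834*n^4 + 0.8504*n^3 + 5.135*n^2 - 2.99*n - 12.1184
(5) = 8.6*w^2 + 0.9*w - 0.79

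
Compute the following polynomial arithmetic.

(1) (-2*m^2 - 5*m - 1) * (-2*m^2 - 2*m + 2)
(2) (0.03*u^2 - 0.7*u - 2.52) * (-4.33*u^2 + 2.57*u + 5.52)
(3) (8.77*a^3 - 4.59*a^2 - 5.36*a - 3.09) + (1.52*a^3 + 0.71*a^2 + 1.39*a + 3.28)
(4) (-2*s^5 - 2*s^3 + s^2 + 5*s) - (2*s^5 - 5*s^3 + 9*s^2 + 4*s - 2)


(1) = 4*m^4 + 14*m^3 + 8*m^2 - 8*m - 2
(2) = -0.1299*u^4 + 3.1081*u^3 + 9.2782*u^2 - 10.3404*u - 13.9104
(3) = 10.29*a^3 - 3.88*a^2 - 3.97*a + 0.19
(4) = -4*s^5 + 3*s^3 - 8*s^2 + s + 2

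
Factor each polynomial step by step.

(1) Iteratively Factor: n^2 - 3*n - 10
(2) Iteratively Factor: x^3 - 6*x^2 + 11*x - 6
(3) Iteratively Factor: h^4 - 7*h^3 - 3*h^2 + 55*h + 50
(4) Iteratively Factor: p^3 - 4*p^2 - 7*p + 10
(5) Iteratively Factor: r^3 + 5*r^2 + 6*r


(1) = (n - 5)*(n + 2)
(2) = (x - 2)*(x^2 - 4*x + 3) = (x - 2)*(x - 1)*(x - 3)
(3) = (h - 5)*(h^3 - 2*h^2 - 13*h - 10) = (h - 5)^2*(h^2 + 3*h + 2) = (h - 5)^2*(h + 1)*(h + 2)
(4) = (p + 2)*(p^2 - 6*p + 5) = (p - 1)*(p + 2)*(p - 5)
(5) = (r)*(r^2 + 5*r + 6) = r*(r + 2)*(r + 3)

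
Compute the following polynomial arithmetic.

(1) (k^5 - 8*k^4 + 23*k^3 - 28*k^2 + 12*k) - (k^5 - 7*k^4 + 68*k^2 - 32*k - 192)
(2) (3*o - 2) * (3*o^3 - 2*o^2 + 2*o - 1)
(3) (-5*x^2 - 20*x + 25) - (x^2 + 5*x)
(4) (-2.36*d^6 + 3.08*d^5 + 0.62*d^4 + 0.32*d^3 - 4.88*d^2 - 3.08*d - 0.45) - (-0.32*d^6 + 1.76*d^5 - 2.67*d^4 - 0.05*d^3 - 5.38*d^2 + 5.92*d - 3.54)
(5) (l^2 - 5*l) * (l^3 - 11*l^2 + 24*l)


(1) = -k^4 + 23*k^3 - 96*k^2 + 44*k + 192
(2) = 9*o^4 - 12*o^3 + 10*o^2 - 7*o + 2
(3) = -6*x^2 - 25*x + 25
(4) = -2.04*d^6 + 1.32*d^5 + 3.29*d^4 + 0.37*d^3 + 0.5*d^2 - 9.0*d + 3.09
(5) = l^5 - 16*l^4 + 79*l^3 - 120*l^2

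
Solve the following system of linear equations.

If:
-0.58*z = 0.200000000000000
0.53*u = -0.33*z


Then:
u = 0.21
z = -0.34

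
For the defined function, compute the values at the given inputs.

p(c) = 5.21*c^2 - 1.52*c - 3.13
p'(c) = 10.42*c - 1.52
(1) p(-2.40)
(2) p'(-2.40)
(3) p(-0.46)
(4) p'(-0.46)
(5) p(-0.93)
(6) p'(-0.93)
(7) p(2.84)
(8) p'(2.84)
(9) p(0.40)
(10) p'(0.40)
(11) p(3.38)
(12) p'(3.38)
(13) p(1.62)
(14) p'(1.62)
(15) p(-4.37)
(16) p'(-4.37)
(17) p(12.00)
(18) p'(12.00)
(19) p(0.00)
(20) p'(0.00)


(1) = 30.53
(2) = -26.53
(3) = -1.33
(4) = -6.31
(5) = 2.79
(6) = -11.21
(7) = 34.57
(8) = 28.07
(9) = -2.90
(10) = 2.65
(11) = 51.25
(12) = 33.70
(13) = 8.08
(14) = 15.36
(15) = 103.01
(16) = -47.06
(17) = 728.87
(18) = 123.52
(19) = -3.13
(20) = -1.52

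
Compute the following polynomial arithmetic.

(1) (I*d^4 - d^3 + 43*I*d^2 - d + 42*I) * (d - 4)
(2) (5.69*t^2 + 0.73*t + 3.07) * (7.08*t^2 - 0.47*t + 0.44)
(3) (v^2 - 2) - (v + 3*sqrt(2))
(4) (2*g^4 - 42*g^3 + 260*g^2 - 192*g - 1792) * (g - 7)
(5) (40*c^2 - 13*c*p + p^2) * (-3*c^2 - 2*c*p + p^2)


(1) = I*d^5 - d^4 - 4*I*d^4 + 4*d^3 + 43*I*d^3 - d^2 - 172*I*d^2 + 4*d + 42*I*d - 168*I
(2) = 40.2852*t^4 + 2.4941*t^3 + 23.8961*t^2 - 1.1217*t + 1.3508
(3) = v^2 - v - 3*sqrt(2) - 2
(4) = 2*g^5 - 56*g^4 + 554*g^3 - 2012*g^2 - 448*g + 12544
(5) = -120*c^4 - 41*c^3*p + 63*c^2*p^2 - 15*c*p^3 + p^4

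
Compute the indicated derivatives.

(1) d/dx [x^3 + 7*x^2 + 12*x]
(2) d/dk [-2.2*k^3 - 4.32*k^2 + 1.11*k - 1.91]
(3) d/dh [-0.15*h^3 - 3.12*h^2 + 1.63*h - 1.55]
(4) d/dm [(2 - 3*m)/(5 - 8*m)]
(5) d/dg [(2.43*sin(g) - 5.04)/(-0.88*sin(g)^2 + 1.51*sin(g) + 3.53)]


(1) = 3*x^2 + 14*x + 12
(2) = -6.6*k^2 - 8.64*k + 1.11
(3) = -0.45*h^2 - 6.24*h + 1.63
(4) = (8*m - 5)^(-2)
(5) = (2.1384*sin(g)^2 - 8.8704*sin(g) + 16.1883)*cos(g)/(0.7744*sin(g)^4 - 2.6576*sin(g)^3 - 3.9327*sin(g)^2 + 10.6606*sin(g) + 12.4609)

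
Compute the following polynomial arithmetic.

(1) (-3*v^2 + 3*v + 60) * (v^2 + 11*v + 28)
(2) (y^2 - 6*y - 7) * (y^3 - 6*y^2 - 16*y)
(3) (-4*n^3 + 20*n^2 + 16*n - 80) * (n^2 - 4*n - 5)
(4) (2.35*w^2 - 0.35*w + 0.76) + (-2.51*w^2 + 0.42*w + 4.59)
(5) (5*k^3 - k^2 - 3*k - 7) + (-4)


(1) = -3*v^4 - 30*v^3 + 9*v^2 + 744*v + 1680
(2) = y^5 - 12*y^4 + 13*y^3 + 138*y^2 + 112*y
(3) = -4*n^5 + 36*n^4 - 44*n^3 - 244*n^2 + 240*n + 400
(4) = -0.16*w^2 + 0.07*w + 5.35
(5) = 5*k^3 - k^2 - 3*k - 11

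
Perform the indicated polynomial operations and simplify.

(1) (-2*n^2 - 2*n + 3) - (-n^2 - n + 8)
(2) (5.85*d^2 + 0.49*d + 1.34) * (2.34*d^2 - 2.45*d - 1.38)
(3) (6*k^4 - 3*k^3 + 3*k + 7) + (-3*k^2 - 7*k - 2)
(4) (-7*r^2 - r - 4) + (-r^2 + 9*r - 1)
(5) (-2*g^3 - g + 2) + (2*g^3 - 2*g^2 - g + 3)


(1) = -n^2 - n - 5
(2) = 13.689*d^4 - 13.1859*d^3 - 6.1379*d^2 - 3.9592*d - 1.8492
(3) = 6*k^4 - 3*k^3 - 3*k^2 - 4*k + 5
(4) = -8*r^2 + 8*r - 5
(5) = -2*g^2 - 2*g + 5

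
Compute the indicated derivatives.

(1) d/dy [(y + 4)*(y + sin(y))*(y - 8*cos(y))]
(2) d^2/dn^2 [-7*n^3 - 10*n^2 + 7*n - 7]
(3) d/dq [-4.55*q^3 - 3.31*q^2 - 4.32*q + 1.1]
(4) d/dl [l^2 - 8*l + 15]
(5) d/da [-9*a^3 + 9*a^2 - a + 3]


(1) = (y + 4)*(y + sin(y))*(8*sin(y) + 1) + (y + 4)*(y - 8*cos(y))*(cos(y) + 1) + (y + sin(y))*(y - 8*cos(y))
(2) = -42*n - 20
(3) = -13.65*q^2 - 6.62*q - 4.32
(4) = 2*l - 8
(5) = -27*a^2 + 18*a - 1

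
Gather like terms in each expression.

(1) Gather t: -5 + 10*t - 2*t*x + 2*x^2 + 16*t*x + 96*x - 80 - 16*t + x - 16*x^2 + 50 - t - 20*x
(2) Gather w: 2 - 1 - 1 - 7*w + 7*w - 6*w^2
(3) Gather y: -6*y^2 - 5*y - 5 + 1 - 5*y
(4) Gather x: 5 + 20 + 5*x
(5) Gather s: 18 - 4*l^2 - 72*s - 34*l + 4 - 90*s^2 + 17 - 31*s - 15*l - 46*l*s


(1) = t*(14*x - 7) - 14*x^2 + 77*x - 35
(2) = -6*w^2
(3) = -6*y^2 - 10*y - 4
(4) = 5*x + 25
(5) = -4*l^2 - 49*l - 90*s^2 + s*(-46*l - 103) + 39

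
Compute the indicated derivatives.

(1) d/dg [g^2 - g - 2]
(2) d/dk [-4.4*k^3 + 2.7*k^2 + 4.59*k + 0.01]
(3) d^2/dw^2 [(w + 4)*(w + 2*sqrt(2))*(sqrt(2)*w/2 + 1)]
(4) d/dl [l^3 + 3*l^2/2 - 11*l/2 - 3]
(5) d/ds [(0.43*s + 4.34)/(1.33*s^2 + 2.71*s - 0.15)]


(1) = 2*g - 1
(2) = -13.2*k^2 + 5.4*k + 4.59
(3) = 3*sqrt(2)*w + 4*sqrt(2) + 6
(4) = 3*l^2 + 3*l - 11/2
(5) = (0.5719*s^2 + 1.1653*s - (0.43*s + 4.34)*(2.66*s + 2.71) - 0.0645)/(1.33*s^2 + 2.71*s - 0.15)^2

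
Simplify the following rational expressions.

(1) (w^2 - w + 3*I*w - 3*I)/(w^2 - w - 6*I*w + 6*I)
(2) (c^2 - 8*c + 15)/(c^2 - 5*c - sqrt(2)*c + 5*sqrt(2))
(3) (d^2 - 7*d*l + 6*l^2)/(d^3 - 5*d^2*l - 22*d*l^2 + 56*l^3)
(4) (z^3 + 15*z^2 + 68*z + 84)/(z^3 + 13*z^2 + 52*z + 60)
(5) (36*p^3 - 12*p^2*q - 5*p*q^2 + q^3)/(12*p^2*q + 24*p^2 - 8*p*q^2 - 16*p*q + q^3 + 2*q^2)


(1) = (w + 3*I)/(w - 6*I)
(2) = (c - 3)/(c - sqrt(2))
(3) = (d^2 - 7*d*l + 6*l^2)/(d^3 - 5*d^2*l - 22*d*l^2 + 56*l^3)
(4) = (z + 7)/(z + 5)
(5) = (3*p + q)/(q + 2)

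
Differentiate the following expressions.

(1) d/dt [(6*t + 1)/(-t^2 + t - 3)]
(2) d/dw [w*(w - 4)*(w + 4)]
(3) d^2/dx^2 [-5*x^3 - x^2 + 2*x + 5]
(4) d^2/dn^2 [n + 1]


(1) = (-6*t^2 + 6*t + (2*t - 1)*(6*t + 1) - 18)/(t^2 - t + 3)^2
(2) = 3*w^2 - 16
(3) = -30*x - 2
(4) = 0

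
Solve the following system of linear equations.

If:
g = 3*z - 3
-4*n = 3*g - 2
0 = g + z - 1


Then:
g = 0
n = 1/2
z = 1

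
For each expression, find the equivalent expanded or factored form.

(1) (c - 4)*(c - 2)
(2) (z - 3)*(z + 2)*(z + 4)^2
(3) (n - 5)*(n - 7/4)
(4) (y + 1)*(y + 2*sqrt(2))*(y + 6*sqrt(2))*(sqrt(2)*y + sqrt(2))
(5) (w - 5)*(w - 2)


(1) = c^2 - 6*c + 8
(2) = z^4 + 7*z^3 + 2*z^2 - 64*z - 96
(3) = n^2 - 27*n/4 + 35/4
(4) = sqrt(2)*y^4 + 2*sqrt(2)*y^3 + 16*y^3 + 32*y^2 + 25*sqrt(2)*y^2 + 16*y + 48*sqrt(2)*y + 24*sqrt(2)
(5) = w^2 - 7*w + 10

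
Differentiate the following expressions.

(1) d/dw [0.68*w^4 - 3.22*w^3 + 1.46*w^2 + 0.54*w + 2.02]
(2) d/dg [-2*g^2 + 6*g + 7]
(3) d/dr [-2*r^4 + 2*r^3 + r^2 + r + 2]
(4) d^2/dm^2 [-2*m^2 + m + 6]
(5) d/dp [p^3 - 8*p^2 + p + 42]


(1) = 2.72*w^3 - 9.66*w^2 + 2.92*w + 0.54
(2) = 6 - 4*g
(3) = -8*r^3 + 6*r^2 + 2*r + 1
(4) = -4
(5) = 3*p^2 - 16*p + 1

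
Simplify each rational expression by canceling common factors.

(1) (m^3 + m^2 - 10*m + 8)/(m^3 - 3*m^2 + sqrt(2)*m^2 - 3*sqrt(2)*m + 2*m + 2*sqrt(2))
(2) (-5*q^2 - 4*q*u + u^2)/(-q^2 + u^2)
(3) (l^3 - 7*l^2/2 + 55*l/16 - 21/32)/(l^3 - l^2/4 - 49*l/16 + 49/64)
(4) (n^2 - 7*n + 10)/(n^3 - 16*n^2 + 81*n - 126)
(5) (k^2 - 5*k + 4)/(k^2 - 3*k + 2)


(1) = (m + 4)/(m + sqrt(2))
(2) = (5*q - u)/(q - u)
(3) = (4*l - 6)/(4*l + 7)
(4) = (n^2 - 7*n + 10)/(n^3 - 16*n^2 + 81*n - 126)
(5) = (k - 4)/(k - 2)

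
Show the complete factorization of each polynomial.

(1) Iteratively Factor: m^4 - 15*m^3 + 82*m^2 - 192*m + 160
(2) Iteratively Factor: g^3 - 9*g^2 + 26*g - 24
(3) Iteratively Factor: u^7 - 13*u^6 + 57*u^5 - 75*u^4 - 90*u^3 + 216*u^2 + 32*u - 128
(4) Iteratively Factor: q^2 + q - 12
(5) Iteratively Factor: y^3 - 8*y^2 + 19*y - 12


(1) = (m - 4)*(m^3 - 11*m^2 + 38*m - 40) = (m - 5)*(m - 4)*(m^2 - 6*m + 8) = (m - 5)*(m - 4)^2*(m - 2)
(2) = (g - 4)*(g^2 - 5*g + 6) = (g - 4)*(g - 3)*(g - 2)
(3) = (u - 2)*(u^6 - 11*u^5 + 35*u^4 - 5*u^3 - 100*u^2 + 16*u + 64) = (u - 4)*(u - 2)*(u^5 - 7*u^4 + 7*u^3 + 23*u^2 - 8*u - 16) = (u - 4)^2*(u - 2)*(u^4 - 3*u^3 - 5*u^2 + 3*u + 4) = (u - 4)^2*(u - 2)*(u + 1)*(u^3 - 4*u^2 - u + 4) = (u - 4)^3*(u - 2)*(u + 1)*(u^2 - 1) = (u - 4)^3*(u - 2)*(u - 1)*(u + 1)*(u + 1)
(4) = (q - 3)*(q + 4)
(5) = (y - 3)*(y^2 - 5*y + 4) = (y - 3)*(y - 1)*(y - 4)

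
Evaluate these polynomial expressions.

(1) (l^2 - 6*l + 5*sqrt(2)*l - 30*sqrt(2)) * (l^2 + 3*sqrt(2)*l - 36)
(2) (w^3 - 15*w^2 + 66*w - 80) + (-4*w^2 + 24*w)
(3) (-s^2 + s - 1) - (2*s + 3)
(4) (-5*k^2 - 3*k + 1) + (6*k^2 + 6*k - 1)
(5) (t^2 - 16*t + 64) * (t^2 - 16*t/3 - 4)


(1) = l^4 - 6*l^3 + 8*sqrt(2)*l^3 - 48*sqrt(2)*l^2 - 6*l^2 - 180*sqrt(2)*l + 36*l + 1080*sqrt(2)
(2) = w^3 - 19*w^2 + 90*w - 80
(3) = -s^2 - s - 4
(4) = k^2 + 3*k
(5) = t^4 - 64*t^3/3 + 436*t^2/3 - 832*t/3 - 256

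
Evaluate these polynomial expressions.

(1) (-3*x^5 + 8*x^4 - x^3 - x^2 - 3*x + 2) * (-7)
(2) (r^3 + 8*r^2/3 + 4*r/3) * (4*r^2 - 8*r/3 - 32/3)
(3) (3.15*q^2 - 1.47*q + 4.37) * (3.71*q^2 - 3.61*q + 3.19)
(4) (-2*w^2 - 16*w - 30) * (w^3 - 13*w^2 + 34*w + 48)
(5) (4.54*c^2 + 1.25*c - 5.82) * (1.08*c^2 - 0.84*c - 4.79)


(1) = 21*x^5 - 56*x^4 + 7*x^3 + 7*x^2 + 21*x - 14
(2) = 4*r^5 + 8*r^4 - 112*r^3/9 - 32*r^2 - 128*r/9
(3) = 11.6865*q^4 - 16.8252*q^3 + 31.5679*q^2 - 20.465*q + 13.9403
(4) = -2*w^5 + 10*w^4 + 110*w^3 - 250*w^2 - 1788*w - 1440
(5) = 4.9032*c^4 - 2.4636*c^3 - 29.0822*c^2 - 1.0987*c + 27.8778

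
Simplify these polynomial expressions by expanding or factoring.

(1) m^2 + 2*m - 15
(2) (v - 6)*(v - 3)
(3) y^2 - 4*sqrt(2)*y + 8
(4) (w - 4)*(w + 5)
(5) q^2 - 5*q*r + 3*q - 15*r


(1) = (m - 3)*(m + 5)
(2) = v^2 - 9*v + 18
(3) = (y - 2*sqrt(2))^2
(4) = w^2 + w - 20
(5) = (q + 3)*(q - 5*r)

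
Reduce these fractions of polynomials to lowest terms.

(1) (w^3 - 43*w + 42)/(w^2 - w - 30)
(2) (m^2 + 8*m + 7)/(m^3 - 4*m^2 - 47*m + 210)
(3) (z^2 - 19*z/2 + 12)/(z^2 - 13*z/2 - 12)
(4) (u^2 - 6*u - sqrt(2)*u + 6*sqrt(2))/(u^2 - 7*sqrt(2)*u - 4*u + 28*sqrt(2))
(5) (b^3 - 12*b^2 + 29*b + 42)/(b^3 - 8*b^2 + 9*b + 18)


(1) = (w^2 + 6*w - 7)/(w + 5)
(2) = (m + 1)/(m^2 - 11*m + 30)
(3) = (2*z - 3)/(2*z + 3)
(4) = (u^2 + u*(-6 - sqrt(2)) + 6*sqrt(2))/(u^2 + u*(-7*sqrt(2) - 4) + 28*sqrt(2))
(5) = (b - 7)/(b - 3)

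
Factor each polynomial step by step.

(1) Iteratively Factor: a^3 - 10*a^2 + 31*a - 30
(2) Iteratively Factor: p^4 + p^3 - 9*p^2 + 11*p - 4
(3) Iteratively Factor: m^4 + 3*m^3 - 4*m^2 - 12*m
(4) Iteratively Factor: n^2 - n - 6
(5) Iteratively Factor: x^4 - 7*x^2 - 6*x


(1) = (a - 5)*(a^2 - 5*a + 6) = (a - 5)*(a - 2)*(a - 3)
(2) = (p + 4)*(p^3 - 3*p^2 + 3*p - 1) = (p - 1)*(p + 4)*(p^2 - 2*p + 1) = (p - 1)^2*(p + 4)*(p - 1)
(3) = (m - 2)*(m^3 + 5*m^2 + 6*m) = (m - 2)*(m + 3)*(m^2 + 2*m) = (m - 2)*(m + 2)*(m + 3)*(m)
(4) = (n - 3)*(n + 2)
(5) = (x + 2)*(x^3 - 2*x^2 - 3*x) = (x - 3)*(x + 2)*(x^2 + x) = (x - 3)*(x + 1)*(x + 2)*(x)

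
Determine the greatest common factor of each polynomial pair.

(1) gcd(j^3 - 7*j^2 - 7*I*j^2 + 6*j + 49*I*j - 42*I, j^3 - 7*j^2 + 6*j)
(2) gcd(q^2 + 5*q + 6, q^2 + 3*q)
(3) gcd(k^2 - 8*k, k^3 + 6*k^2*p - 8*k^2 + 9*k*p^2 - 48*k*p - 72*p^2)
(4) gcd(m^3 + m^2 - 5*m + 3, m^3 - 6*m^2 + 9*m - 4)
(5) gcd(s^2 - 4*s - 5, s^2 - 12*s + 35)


(1) = j^2 - 7*j + 6
(2) = q + 3
(3) = gcd(k*(k - 8), (k - 8)*(k + 3*p)^2) = k - 8
(4) = m^2 - 2*m + 1
(5) = s - 5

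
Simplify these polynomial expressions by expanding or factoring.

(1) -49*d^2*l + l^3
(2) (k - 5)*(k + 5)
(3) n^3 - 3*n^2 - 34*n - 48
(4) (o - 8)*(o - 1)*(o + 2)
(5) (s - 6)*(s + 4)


(1) = l*(-7*d + l)*(7*d + l)
(2) = k^2 - 25
(3) = (n - 8)*(n + 2)*(n + 3)
(4) = o^3 - 7*o^2 - 10*o + 16
(5) = s^2 - 2*s - 24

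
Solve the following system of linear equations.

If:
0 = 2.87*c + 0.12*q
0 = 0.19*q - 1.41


Then:
c = -0.31
q = 7.42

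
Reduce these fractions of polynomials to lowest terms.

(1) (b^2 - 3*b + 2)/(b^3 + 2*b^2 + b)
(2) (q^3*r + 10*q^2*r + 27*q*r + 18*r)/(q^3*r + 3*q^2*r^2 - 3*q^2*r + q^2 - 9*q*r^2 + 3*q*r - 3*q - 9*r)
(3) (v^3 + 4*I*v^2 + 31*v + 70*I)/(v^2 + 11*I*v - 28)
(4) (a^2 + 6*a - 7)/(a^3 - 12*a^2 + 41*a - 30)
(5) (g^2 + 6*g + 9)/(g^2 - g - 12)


(1) = (b^2 - 3*b + 2)/(b^3 + 2*b^2 + b)
(2) = (q^3*r + 10*q^2*r + 27*q*r + 18*r)/(q^3*r + 3*q^2*r^2 - 3*q^2*r + q^2 - 9*q*r^2 + 3*q*r - 3*q - 9*r)
(3) = (v^2 - 3*I*v + 10)/(v + 4*I)
(4) = (a + 7)/(a^2 - 11*a + 30)
(5) = (g + 3)/(g - 4)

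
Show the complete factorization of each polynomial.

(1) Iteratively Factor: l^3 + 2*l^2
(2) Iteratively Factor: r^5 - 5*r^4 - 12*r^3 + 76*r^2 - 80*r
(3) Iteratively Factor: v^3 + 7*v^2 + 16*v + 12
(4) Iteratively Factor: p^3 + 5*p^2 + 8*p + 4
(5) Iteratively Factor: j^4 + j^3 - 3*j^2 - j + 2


(1) = (l)*(l^2 + 2*l) = l*(l + 2)*(l)
(2) = (r)*(r^4 - 5*r^3 - 12*r^2 + 76*r - 80) = r*(r - 2)*(r^3 - 3*r^2 - 18*r + 40) = r*(r - 2)*(r + 4)*(r^2 - 7*r + 10) = r*(r - 5)*(r - 2)*(r + 4)*(r - 2)
(3) = (v + 2)*(v^2 + 5*v + 6) = (v + 2)^2*(v + 3)
(4) = (p + 2)*(p^2 + 3*p + 2) = (p + 2)^2*(p + 1)
(5) = (j + 2)*(j^3 - j^2 - j + 1) = (j + 1)*(j + 2)*(j^2 - 2*j + 1) = (j - 1)*(j + 1)*(j + 2)*(j - 1)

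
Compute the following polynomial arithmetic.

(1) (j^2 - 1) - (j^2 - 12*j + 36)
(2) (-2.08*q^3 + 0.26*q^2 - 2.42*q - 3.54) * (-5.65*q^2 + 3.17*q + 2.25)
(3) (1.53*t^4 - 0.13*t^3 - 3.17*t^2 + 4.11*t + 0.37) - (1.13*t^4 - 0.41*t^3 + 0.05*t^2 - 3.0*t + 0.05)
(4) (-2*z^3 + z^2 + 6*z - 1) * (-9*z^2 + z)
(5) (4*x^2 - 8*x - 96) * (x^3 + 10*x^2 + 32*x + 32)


(1) = 12*j - 37
(2) = 11.752*q^5 - 8.0626*q^4 + 9.8172*q^3 + 12.9146*q^2 - 16.6668*q - 7.965
(3) = 0.4*t^4 + 0.28*t^3 - 3.22*t^2 + 7.11*t + 0.32
(4) = 18*z^5 - 11*z^4 - 53*z^3 + 15*z^2 - z
(5) = 4*x^5 + 32*x^4 - 48*x^3 - 1088*x^2 - 3328*x - 3072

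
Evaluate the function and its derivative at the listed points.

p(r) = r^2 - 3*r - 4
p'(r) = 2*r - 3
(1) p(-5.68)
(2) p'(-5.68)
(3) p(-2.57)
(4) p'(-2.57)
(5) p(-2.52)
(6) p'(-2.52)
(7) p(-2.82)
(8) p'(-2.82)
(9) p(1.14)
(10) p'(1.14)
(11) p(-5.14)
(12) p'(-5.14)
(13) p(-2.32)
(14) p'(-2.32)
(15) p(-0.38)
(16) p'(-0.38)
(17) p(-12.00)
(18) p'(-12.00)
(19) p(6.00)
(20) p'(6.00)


(1) = 45.30
(2) = -14.36
(3) = 10.31
(4) = -8.14
(5) = 9.91
(6) = -8.04
(7) = 12.41
(8) = -8.64
(9) = -6.12
(10) = -0.72
(11) = 37.84
(12) = -13.28
(13) = 8.34
(14) = -7.64
(15) = -2.72
(16) = -3.76
(17) = 176.00
(18) = -27.00
(19) = 14.00
(20) = 9.00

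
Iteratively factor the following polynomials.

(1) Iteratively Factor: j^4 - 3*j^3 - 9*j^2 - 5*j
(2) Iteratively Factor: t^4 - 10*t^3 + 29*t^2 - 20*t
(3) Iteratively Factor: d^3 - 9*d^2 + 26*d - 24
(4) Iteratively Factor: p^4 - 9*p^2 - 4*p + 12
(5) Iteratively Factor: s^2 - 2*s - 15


(1) = (j)*(j^3 - 3*j^2 - 9*j - 5) = j*(j - 5)*(j^2 + 2*j + 1) = j*(j - 5)*(j + 1)*(j + 1)
(2) = (t - 1)*(t^3 - 9*t^2 + 20*t) = t*(t - 1)*(t^2 - 9*t + 20) = t*(t - 4)*(t - 1)*(t - 5)
(3) = (d - 4)*(d^2 - 5*d + 6) = (d - 4)*(d - 2)*(d - 3)
(4) = (p - 1)*(p^3 + p^2 - 8*p - 12) = (p - 1)*(p + 2)*(p^2 - p - 6) = (p - 1)*(p + 2)^2*(p - 3)
(5) = (s + 3)*(s - 5)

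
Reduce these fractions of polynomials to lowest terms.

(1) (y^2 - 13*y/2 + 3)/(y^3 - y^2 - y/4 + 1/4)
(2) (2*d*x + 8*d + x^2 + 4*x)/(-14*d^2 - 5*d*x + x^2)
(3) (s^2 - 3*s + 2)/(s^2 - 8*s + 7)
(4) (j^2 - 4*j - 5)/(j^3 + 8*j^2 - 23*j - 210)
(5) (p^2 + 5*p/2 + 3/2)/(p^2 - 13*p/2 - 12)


(1) = (2*y - 12)/(2*y^2 - y - 1)
(2) = (x + 4)/(-7*d + x)
(3) = (s - 2)/(s - 7)
(4) = (j + 1)/(j^2 + 13*j + 42)
(5) = (p + 1)/(p - 8)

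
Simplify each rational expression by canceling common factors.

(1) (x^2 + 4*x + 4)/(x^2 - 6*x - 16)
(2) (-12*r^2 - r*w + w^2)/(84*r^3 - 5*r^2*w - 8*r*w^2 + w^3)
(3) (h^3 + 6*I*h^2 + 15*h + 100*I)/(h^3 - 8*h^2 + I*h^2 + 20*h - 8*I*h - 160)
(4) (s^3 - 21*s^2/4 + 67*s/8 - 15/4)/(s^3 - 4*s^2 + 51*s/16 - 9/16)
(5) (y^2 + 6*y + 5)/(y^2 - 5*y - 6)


(1) = (x + 2)/(x - 8)
(2) = -1/(7*r - w)
(3) = (h + 5*I)/(h - 8)
(4) = (4*s^2 - 18*s + 20)/(4*s^2 - 13*s + 3)
(5) = (y + 5)/(y - 6)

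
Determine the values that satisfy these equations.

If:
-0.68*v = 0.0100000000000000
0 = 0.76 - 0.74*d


Then:
d = 1.03
v = -0.01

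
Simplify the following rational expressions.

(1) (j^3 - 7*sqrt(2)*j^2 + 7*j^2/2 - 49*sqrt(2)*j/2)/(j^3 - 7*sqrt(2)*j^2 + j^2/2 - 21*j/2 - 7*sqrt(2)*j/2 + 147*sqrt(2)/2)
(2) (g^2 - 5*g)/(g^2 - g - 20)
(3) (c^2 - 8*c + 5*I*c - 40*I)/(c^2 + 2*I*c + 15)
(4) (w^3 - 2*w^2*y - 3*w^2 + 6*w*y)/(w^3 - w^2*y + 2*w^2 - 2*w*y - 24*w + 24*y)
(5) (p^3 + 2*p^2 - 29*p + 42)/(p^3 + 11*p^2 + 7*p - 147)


(1) = 4*j/(4*j - 12)
(2) = g/(g + 4)
(3) = (c - 8)/(c - 3*I)
(4) = (-w^3 + 2*w^2*y + 3*w^2 - 6*w*y)/(-w^3 + w^2*y - 2*w^2 + 2*w*y + 24*w - 24*y)
(5) = (p - 2)/(p + 7)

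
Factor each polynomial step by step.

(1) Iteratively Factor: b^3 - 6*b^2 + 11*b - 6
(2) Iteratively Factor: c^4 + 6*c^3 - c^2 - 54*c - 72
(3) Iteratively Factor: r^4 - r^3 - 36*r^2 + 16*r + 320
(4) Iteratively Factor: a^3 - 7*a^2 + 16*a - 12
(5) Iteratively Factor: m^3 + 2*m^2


(1) = (b - 3)*(b^2 - 3*b + 2) = (b - 3)*(b - 2)*(b - 1)
(2) = (c + 2)*(c^3 + 4*c^2 - 9*c - 36) = (c - 3)*(c + 2)*(c^2 + 7*c + 12) = (c - 3)*(c + 2)*(c + 4)*(c + 3)
(3) = (r + 4)*(r^3 - 5*r^2 - 16*r + 80) = (r - 4)*(r + 4)*(r^2 - r - 20) = (r - 4)*(r + 4)^2*(r - 5)
(4) = (a - 3)*(a^2 - 4*a + 4) = (a - 3)*(a - 2)*(a - 2)
(5) = (m)*(m^2 + 2*m) = m^2*(m + 2)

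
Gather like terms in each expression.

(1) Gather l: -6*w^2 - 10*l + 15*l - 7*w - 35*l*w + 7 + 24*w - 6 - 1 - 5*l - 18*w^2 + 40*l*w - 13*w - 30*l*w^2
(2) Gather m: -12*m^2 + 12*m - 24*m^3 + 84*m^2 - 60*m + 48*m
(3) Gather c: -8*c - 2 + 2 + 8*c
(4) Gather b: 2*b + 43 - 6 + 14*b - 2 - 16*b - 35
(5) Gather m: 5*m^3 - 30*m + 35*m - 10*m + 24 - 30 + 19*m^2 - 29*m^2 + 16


(1) = l*(-30*w^2 + 5*w) - 24*w^2 + 4*w
(2) = -24*m^3 + 72*m^2
(3) = 0
(4) = 0
(5) = 5*m^3 - 10*m^2 - 5*m + 10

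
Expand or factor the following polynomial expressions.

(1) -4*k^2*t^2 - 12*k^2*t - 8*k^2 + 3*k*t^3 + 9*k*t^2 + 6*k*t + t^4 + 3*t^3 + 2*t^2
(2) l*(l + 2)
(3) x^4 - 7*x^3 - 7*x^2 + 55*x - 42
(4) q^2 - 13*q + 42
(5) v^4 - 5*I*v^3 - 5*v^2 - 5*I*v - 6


(1) = (-k + t)*(4*k + t)*(t + 1)*(t + 2)
(2) = l^2 + 2*l
(3) = (x - 7)*(x - 2)*(x - 1)*(x + 3)
(4) = (q - 7)*(q - 6)
(5) = (v - 3*I)*(v - 2*I)*(v - I)*(v + I)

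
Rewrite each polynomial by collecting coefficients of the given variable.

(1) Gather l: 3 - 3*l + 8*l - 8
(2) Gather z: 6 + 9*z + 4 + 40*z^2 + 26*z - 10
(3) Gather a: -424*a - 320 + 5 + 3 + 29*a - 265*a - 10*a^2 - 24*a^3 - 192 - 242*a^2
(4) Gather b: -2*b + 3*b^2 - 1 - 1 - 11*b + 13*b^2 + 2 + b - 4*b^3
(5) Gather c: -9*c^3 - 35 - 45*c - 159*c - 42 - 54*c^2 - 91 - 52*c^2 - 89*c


(1) = 5*l - 5
(2) = 40*z^2 + 35*z
(3) = -24*a^3 - 252*a^2 - 660*a - 504
(4) = -4*b^3 + 16*b^2 - 12*b
(5) = -9*c^3 - 106*c^2 - 293*c - 168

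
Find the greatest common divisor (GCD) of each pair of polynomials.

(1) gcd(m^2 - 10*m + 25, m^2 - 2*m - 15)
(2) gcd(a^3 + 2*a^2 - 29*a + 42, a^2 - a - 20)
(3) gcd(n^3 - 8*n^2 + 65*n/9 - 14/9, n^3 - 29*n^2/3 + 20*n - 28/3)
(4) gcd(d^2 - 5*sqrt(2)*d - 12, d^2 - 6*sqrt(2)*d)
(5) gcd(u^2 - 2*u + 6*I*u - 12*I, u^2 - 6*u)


(1) = m - 5
(2) = 1
(3) = gcd((n - 7)*(n - 2/3)*(n - 1/3), (n - 7)*(n - 2)*(n - 2/3)) = n^2 - 23*n/3 + 14/3
(4) = gcd((d - 6*sqrt(2))*(d + sqrt(2)), d*(d - 6*sqrt(2))) = d - 6*sqrt(2)
(5) = gcd((u - 2)*(u + 6*I), u*(u - 6)) = 1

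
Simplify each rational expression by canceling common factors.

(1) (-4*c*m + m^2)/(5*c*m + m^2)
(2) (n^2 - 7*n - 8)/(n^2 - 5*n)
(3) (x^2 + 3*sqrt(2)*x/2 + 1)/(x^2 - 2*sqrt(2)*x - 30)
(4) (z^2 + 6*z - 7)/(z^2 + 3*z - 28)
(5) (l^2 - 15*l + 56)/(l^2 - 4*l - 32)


(1) = (-4*c + m)/(5*c + m)
(2) = (n^2 - 7*n - 8)/(n^2 - 5*n)
(3) = (2*x^2 + 3*sqrt(2)*x + 2)/(2*x^2 - 4*sqrt(2)*x - 60)
(4) = (z - 1)/(z - 4)
(5) = (l - 7)/(l + 4)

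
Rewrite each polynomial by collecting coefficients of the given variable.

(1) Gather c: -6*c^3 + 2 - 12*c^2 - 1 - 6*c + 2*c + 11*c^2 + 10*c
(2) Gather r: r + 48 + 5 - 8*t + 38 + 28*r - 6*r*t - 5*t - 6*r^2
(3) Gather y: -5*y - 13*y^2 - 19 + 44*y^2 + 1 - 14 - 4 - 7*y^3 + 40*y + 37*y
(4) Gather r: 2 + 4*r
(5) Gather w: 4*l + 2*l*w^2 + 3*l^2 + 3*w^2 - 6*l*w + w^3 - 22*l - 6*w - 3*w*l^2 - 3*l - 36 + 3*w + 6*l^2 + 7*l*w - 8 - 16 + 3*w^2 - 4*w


(1) = -6*c^3 - c^2 + 6*c + 1
(2) = -6*r^2 + r*(29 - 6*t) - 13*t + 91
(3) = -7*y^3 + 31*y^2 + 72*y - 36
(4) = 4*r + 2
(5) = 9*l^2 - 21*l + w^3 + w^2*(2*l + 6) + w*(-3*l^2 + l - 7) - 60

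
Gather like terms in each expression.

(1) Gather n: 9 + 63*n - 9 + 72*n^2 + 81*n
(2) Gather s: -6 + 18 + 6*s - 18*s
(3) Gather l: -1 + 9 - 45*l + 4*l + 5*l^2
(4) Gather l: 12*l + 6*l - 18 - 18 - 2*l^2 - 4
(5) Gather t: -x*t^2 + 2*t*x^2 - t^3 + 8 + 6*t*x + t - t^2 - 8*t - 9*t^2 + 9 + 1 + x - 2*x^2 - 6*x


(1) = 72*n^2 + 144*n
(2) = 12 - 12*s
(3) = 5*l^2 - 41*l + 8
(4) = -2*l^2 + 18*l - 40
(5) = -t^3 + t^2*(-x - 10) + t*(2*x^2 + 6*x - 7) - 2*x^2 - 5*x + 18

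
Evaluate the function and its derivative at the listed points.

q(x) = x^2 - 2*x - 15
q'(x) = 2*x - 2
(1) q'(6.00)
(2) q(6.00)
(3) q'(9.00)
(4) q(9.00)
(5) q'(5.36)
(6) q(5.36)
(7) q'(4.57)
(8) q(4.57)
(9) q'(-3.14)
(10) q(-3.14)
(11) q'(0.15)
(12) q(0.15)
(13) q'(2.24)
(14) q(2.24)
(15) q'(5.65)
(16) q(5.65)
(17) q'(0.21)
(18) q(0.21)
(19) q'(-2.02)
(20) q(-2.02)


(1) = 10.00
(2) = 9.00
(3) = 16.00
(4) = 48.00
(5) = 8.72
(6) = 3.01
(7) = 7.14
(8) = -3.26
(9) = -8.28
(10) = 1.14
(11) = -1.70
(12) = -15.28
(13) = 2.48
(14) = -14.46
(15) = 9.30
(16) = 5.62
(17) = -1.58
(18) = -15.38
(19) = -6.04
(20) = -6.88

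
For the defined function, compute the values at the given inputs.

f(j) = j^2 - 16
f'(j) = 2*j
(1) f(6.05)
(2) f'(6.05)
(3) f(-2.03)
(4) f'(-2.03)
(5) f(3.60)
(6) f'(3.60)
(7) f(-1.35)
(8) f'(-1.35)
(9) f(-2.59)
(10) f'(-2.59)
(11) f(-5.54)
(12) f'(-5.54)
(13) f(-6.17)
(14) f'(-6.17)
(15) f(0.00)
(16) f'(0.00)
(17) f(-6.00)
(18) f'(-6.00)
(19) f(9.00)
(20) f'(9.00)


(1) = 20.60
(2) = 12.10
(3) = -11.88
(4) = -4.06
(5) = -3.04
(6) = 7.20
(7) = -14.18
(8) = -2.70
(9) = -9.29
(10) = -5.18
(11) = 14.69
(12) = -11.08
(13) = 22.07
(14) = -12.34
(15) = -16.00
(16) = 0.00
(17) = 20.00
(18) = -12.00
(19) = 65.00
(20) = 18.00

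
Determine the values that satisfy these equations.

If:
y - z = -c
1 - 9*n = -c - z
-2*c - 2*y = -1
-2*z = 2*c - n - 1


Then:
c = 3/34
n = 3/17
y = 7/17
z = 1/2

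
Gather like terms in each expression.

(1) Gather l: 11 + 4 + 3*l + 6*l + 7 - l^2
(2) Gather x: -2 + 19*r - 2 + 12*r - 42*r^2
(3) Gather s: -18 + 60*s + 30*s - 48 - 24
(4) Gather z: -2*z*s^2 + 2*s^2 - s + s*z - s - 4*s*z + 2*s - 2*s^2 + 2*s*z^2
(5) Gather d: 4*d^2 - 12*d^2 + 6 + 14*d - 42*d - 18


(1) = -l^2 + 9*l + 22
(2) = -42*r^2 + 31*r - 4
(3) = 90*s - 90
(4) = 2*s*z^2 + z*(-2*s^2 - 3*s)
(5) = -8*d^2 - 28*d - 12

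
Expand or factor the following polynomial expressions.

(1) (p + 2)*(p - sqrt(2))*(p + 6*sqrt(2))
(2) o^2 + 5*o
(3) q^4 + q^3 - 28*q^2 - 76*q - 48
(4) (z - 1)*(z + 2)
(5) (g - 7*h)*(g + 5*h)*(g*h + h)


(1) = p^3 + 2*p^2 + 5*sqrt(2)*p^2 - 12*p + 10*sqrt(2)*p - 24
(2) = o*(o + 5)
(3) = (q - 6)*(q + 1)*(q + 2)*(q + 4)
(4) = z^2 + z - 2
(5) = g^3*h - 2*g^2*h^2 + g^2*h - 35*g*h^3 - 2*g*h^2 - 35*h^3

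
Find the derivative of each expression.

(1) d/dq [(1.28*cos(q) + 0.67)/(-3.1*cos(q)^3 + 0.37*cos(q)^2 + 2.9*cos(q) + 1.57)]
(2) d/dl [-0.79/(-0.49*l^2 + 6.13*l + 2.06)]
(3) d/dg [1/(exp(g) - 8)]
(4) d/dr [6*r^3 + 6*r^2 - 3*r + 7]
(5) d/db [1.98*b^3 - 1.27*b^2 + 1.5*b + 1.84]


(1) = (-7.936*cos(q)^3 - 5.7574*cos(q)^2 + 0.4958*cos(q) - 0.0666)*sin(q)/(9.61*cos(q)^6 - 2.294*cos(q)^5 - 17.8431*cos(q)^4 - 7.588*cos(q)^3 + 9.5718*cos(q)^2 + 9.106*cos(q) + 2.4649)
(2) = (4.8427 - 0.7742*l)/(-0.49*l^2 + 6.13*l + 2.06)^2
(3) = -exp(g)/(exp(g) - 8)^2
(4) = 18*r^2 + 12*r - 3
(5) = 5.94*b^2 - 2.54*b + 1.5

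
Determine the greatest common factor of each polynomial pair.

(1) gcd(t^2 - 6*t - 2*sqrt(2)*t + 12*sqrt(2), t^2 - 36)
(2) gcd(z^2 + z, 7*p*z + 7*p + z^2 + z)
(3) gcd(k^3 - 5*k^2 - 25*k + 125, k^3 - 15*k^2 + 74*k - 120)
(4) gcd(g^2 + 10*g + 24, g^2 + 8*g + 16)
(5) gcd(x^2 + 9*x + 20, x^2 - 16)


(1) = gcd((t - 6)*(t - 2*sqrt(2)), (t - 6)*(t + 6)) = t - 6
(2) = gcd(z*(z + 1), (7*p + z)*(z + 1)) = z + 1
(3) = gcd((k - 5)^2*(k + 5), (k - 6)*(k - 5)*(k - 4)) = k - 5
(4) = gcd((g + 4)*(g + 6), (g + 4)^2) = g + 4
(5) = x + 4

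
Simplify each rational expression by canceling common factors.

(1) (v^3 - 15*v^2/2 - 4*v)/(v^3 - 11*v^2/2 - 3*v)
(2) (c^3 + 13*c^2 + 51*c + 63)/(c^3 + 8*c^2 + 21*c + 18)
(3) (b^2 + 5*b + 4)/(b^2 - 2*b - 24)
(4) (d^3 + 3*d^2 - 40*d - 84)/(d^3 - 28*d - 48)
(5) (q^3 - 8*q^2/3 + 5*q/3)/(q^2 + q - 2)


(1) = (v - 8)/(v - 6)
(2) = (c + 7)/(c + 2)
(3) = (b + 1)/(b - 6)
(4) = (d + 7)/(d + 4)
(5) = (3*q^2 - 5*q)/(3*q + 6)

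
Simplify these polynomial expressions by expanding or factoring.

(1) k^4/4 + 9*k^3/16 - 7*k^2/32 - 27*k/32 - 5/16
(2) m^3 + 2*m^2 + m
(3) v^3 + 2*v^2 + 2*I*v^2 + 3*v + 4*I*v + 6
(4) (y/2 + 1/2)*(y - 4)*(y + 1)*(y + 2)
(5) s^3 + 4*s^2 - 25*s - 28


(1) = (k/4 + 1/2)*(k - 5/4)*(k + 1/2)*(k + 1)
(2) = m*(m + 1)^2
(3) = (v + 2)*(v - I)*(v + 3*I)
(4) = y^4/2 - 11*y^2/2 - 9*y - 4
(5) = (s - 4)*(s + 1)*(s + 7)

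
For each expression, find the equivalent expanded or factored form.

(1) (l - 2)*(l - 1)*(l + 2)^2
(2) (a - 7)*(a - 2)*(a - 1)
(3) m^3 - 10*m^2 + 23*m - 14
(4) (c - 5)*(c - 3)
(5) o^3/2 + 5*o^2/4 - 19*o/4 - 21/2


(1) = l^4 + l^3 - 6*l^2 - 4*l + 8
(2) = a^3 - 10*a^2 + 23*a - 14
(3) = (m - 7)*(m - 2)*(m - 1)
(4) = c^2 - 8*c + 15
(5) = (o/2 + 1)*(o - 3)*(o + 7/2)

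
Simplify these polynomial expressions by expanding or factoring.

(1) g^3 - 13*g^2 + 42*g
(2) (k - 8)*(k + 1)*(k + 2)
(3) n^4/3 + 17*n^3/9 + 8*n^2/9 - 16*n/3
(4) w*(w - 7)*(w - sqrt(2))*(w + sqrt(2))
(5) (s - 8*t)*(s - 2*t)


(1) = g*(g - 7)*(g - 6)
(2) = k^3 - 5*k^2 - 22*k - 16
(3) = n*(n/3 + 1)*(n - 4/3)*(n + 4)
(4) = w^4 - 7*w^3 - 2*w^2 + 14*w
(5) = s^2 - 10*s*t + 16*t^2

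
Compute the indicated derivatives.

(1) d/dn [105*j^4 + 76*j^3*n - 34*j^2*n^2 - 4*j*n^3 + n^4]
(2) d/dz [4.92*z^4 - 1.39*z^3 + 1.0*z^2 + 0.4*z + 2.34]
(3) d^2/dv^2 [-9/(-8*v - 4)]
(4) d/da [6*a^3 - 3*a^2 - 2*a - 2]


(1) = 76*j^3 - 68*j^2*n - 12*j*n^2 + 4*n^3
(2) = 19.68*z^3 - 4.17*z^2 + 2.0*z + 0.4
(3) = 18/(2*v + 1)^3
(4) = 18*a^2 - 6*a - 2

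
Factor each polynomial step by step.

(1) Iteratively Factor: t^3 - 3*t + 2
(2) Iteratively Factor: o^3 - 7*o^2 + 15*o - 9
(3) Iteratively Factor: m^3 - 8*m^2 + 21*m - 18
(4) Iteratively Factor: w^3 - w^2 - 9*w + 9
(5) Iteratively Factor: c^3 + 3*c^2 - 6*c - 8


(1) = (t - 1)*(t^2 + t - 2) = (t - 1)^2*(t + 2)
(2) = (o - 3)*(o^2 - 4*o + 3) = (o - 3)*(o - 1)*(o - 3)
(3) = (m - 3)*(m^2 - 5*m + 6) = (m - 3)*(m - 2)*(m - 3)
(4) = (w - 3)*(w^2 + 2*w - 3) = (w - 3)*(w - 1)*(w + 3)
(5) = (c - 2)*(c^2 + 5*c + 4) = (c - 2)*(c + 1)*(c + 4)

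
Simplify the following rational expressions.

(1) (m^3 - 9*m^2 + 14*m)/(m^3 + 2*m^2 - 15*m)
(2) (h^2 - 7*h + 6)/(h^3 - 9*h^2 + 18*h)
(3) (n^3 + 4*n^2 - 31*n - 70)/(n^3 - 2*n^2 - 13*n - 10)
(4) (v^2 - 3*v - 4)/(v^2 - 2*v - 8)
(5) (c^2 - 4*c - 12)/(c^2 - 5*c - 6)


(1) = (m^2 - 9*m + 14)/(m^2 + 2*m - 15)
(2) = (h - 1)/(h^2 - 3*h)
(3) = (n + 7)/(n + 1)
(4) = (v + 1)/(v + 2)
(5) = (c + 2)/(c + 1)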